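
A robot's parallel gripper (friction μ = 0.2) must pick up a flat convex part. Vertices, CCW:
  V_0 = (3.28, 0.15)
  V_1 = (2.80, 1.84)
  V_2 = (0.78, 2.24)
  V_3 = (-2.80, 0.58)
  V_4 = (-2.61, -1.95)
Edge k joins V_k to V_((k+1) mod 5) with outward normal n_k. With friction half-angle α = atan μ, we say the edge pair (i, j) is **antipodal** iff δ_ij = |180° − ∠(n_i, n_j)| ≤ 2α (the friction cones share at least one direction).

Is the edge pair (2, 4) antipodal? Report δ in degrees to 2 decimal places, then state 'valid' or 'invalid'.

δ = 5.25°, valid

α = atan 0.2 = 11.31°;  2α = 22.62°
edge 2: e_2 = (-3.58, -1.66);  n_2 = (-0.4207, +0.9072)
edge 4: e_4 = (+5.89, +2.10);  n_4 = (+0.3358, -0.9419)
∠(n_2, n_4) = 174.75°
δ = |180° − 174.75°| = 5.25°
5.25° ≤ 2α = 22.62°  →  valid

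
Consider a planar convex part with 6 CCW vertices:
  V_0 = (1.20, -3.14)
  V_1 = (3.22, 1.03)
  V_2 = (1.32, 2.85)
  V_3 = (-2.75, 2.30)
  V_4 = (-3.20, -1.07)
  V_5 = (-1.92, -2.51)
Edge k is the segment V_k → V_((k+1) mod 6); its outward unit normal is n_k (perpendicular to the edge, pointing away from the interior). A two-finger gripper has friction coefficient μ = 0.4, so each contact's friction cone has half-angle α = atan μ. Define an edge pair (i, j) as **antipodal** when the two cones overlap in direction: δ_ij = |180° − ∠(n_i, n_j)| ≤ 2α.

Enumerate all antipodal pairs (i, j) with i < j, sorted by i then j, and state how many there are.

count = 4; pairs: (0,3), (1,4), (1,5), (2,5)

α = atan 0.4 = 21.80°;  2α = 43.60°
n_0 = (+0.9000, -0.4360)
n_1 = (+0.6917, +0.7221)
n_2 = (-0.1339, +0.9910)
n_3 = (-0.9912, +0.1324)
n_4 = (-0.7474, -0.6644)
n_5 = (-0.1979, -0.9802)
  (0,1): δ = 107.92°  ·
  (0,2): δ = 56.46°  ·
  (0,3): δ = 18.24°  ✓
  (0,4): δ = 67.48°  ·
  (0,5): δ = 104.43°  ·
  (1,2): δ = 128.54°  ·
  (1,3): δ = 53.84°  ·
  (1,4): δ = 4.60°  ✓
  (1,5): δ = 32.35°  ✓
  (2,3): δ = 105.30°  ·
  (2,4): δ = 56.06°  ·
  (2,5): δ = 19.11°  ✓
  (3,4): δ = 130.76°  ·
  (3,5): δ = 93.81°  ·
  (4,5): δ = 143.05°  ·
antipodal pairs: 4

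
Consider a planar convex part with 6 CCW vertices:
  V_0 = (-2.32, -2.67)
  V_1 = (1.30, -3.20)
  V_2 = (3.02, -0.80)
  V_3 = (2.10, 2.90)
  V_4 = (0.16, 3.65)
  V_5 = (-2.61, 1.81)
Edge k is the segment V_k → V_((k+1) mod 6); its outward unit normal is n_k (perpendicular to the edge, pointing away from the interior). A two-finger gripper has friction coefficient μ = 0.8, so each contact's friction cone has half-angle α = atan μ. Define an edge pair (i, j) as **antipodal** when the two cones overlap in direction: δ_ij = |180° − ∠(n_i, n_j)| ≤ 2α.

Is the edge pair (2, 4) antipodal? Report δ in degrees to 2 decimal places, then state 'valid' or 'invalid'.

α = atan 0.8 = 38.66°;  2α = 77.32°
edge 2: e_2 = (-0.92, +3.70);  n_2 = (+0.9705, +0.2413)
edge 4: e_4 = (-2.77, -1.84);  n_4 = (-0.5533, +0.8330)
∠(n_2, n_4) = 109.63°
δ = |180° − 109.63°| = 70.37°
70.37° ≤ 2α = 77.32°  →  valid

δ = 70.37°, valid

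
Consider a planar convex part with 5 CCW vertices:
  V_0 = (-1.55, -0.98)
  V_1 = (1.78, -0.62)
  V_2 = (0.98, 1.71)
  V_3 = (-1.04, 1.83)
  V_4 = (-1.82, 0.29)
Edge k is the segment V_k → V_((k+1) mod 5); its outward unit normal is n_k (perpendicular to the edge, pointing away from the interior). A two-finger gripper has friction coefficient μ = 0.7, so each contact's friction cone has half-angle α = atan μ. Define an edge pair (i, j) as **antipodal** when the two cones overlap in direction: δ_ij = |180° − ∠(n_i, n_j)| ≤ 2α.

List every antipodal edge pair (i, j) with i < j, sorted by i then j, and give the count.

count = 4; pairs: (0,2), (0,3), (1,3), (1,4)

α = atan 0.7 = 34.99°;  2α = 69.98°
n_0 = (+0.1075, -0.9942)
n_1 = (+0.9458, +0.3247)
n_2 = (+0.0593, +0.9982)
n_3 = (-0.8921, +0.4518)
n_4 = (-0.9781, -0.2080)
  (0,1): δ = 77.22°  ·
  (0,2): δ = 9.57°  ✓
  (0,3): δ = 56.97°  ✓
  (0,4): δ = 95.83°  ·
  (1,2): δ = 112.35°  ·
  (1,3): δ = 45.81°  ✓
  (1,4): δ = 6.95°  ✓
  (2,3): δ = 113.46°  ·
  (2,4): δ = 74.60°  ·
  (3,4): δ = 141.14°  ·
antipodal pairs: 4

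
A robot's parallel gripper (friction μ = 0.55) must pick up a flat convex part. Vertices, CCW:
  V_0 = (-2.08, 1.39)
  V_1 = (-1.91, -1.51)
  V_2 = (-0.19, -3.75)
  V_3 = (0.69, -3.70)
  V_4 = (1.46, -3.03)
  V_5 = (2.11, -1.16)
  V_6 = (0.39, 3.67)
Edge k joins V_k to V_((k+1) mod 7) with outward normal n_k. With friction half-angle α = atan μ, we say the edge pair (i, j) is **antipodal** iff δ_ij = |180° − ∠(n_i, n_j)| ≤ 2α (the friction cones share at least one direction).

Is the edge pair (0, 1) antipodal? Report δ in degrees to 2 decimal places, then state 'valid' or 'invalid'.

δ = 145.84°, invalid

α = atan 0.55 = 28.81°;  2α = 57.62°
edge 0: e_0 = (+0.17, -2.90);  n_0 = (-0.9983, -0.0585)
edge 1: e_1 = (+1.72, -2.24);  n_1 = (-0.7932, -0.6090)
∠(n_0, n_1) = 34.16°
δ = |180° − 34.16°| = 145.84°
145.84° > 2α = 57.62°  →  invalid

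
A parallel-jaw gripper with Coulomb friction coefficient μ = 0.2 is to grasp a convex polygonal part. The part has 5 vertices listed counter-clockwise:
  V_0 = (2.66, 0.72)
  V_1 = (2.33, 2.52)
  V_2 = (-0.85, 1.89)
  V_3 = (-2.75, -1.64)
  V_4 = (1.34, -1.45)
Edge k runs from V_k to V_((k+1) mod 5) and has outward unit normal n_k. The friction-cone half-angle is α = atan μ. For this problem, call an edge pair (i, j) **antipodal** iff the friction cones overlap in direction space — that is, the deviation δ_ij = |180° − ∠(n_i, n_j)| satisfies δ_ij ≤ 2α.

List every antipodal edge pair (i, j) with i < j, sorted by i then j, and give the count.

α = atan 0.2 = 11.31°;  2α = 22.62°
n_0 = (+0.9836, +0.1803)
n_1 = (-0.1943, +0.9809)
n_2 = (-0.8806, +0.4740)
n_3 = (+0.0464, -0.9989)
n_4 = (+0.8544, -0.5197)
  (0,1): δ = 89.18°  ·
  (0,2): δ = 38.68°  ·
  (0,3): δ = 82.27°  ·
  (0,4): δ = 138.30°  ·
  (1,2): δ = 129.50°  ·
  (1,3): δ = 8.55°  ✓
  (1,4): δ = 47.48°  ·
  (2,3): δ = 59.05°  ·
  (2,4): δ = 3.02°  ✓
  (3,4): δ = 123.97°  ·
antipodal pairs: 2

count = 2; pairs: (1,3), (2,4)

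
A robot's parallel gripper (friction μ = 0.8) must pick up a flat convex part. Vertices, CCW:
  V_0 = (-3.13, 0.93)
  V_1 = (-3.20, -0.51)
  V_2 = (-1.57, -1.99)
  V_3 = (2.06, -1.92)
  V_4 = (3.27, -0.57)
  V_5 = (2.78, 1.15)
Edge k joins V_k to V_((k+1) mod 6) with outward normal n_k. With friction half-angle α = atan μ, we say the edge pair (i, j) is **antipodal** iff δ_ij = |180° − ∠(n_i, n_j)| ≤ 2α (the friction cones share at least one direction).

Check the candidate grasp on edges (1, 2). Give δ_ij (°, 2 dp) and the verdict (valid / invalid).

δ = 136.66°, invalid

α = atan 0.8 = 38.66°;  2α = 77.32°
edge 1: e_1 = (+1.63, -1.48);  n_1 = (-0.6722, -0.7404)
edge 2: e_2 = (+3.63, +0.07);  n_2 = (+0.0193, -0.9998)
∠(n_1, n_2) = 43.34°
δ = |180° − 43.34°| = 136.66°
136.66° > 2α = 77.32°  →  invalid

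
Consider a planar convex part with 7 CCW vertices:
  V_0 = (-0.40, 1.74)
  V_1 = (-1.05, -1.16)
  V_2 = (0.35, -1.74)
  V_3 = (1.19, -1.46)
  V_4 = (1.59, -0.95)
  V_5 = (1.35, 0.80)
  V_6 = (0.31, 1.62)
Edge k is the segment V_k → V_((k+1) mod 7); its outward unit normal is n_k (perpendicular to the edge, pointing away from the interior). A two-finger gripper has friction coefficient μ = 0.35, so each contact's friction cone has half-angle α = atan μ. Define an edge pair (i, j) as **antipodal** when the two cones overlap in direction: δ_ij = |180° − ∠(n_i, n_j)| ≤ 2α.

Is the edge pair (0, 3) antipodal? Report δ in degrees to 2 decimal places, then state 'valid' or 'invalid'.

δ = 25.47°, valid

α = atan 0.35 = 19.29°;  2α = 38.58°
edge 0: e_0 = (-0.65, -2.90);  n_0 = (-0.9758, +0.2187)
edge 3: e_3 = (+0.40, +0.51);  n_3 = (+0.7869, -0.6171)
∠(n_0, n_3) = 154.53°
δ = |180° − 154.53°| = 25.47°
25.47° ≤ 2α = 38.58°  →  valid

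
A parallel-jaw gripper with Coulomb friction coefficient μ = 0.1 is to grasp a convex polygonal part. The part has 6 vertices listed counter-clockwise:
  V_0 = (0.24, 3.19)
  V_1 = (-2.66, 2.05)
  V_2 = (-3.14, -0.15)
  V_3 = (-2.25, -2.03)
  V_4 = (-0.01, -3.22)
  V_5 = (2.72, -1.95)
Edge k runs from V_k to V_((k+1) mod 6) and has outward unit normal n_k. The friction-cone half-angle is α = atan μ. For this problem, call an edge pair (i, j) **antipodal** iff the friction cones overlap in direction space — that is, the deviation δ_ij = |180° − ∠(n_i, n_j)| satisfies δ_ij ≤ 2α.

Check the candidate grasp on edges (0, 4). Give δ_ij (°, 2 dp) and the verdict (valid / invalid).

α = atan 0.1 = 5.71°;  2α = 11.42°
edge 0: e_0 = (-2.90, -1.14);  n_0 = (-0.3659, +0.9307)
edge 4: e_4 = (+2.73, +1.27);  n_4 = (+0.4218, -0.9067)
∠(n_0, n_4) = 176.51°
δ = |180° − 176.51°| = 3.49°
3.49° ≤ 2α = 11.42°  →  valid

δ = 3.49°, valid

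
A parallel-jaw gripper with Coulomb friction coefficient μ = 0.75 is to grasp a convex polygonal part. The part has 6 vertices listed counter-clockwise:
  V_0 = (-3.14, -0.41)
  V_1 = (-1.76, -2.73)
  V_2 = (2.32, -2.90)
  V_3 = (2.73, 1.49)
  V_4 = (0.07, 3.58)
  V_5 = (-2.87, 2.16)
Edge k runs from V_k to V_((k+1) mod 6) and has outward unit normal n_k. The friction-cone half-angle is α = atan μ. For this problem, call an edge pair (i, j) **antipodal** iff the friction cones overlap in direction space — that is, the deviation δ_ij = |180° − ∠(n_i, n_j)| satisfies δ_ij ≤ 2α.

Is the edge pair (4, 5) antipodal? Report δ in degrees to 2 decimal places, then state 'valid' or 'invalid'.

δ = 121.78°, invalid

α = atan 0.75 = 36.87°;  2α = 73.74°
edge 4: e_4 = (-2.94, -1.42);  n_4 = (-0.4349, +0.9005)
edge 5: e_5 = (-0.27, -2.57);  n_5 = (-0.9945, +0.1045)
∠(n_4, n_5) = 58.22°
δ = |180° − 58.22°| = 121.78°
121.78° > 2α = 73.74°  →  invalid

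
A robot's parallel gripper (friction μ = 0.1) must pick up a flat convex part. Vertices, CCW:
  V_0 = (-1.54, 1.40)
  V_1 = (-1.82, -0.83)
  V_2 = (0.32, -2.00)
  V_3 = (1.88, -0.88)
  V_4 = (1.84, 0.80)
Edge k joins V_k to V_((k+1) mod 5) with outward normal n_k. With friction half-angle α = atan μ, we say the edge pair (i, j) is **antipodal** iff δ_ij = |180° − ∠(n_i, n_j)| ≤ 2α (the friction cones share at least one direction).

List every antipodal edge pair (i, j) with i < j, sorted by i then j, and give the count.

α = atan 0.1 = 5.71°;  2α = 11.42°
n_0 = (-0.9922, +0.1246)
n_1 = (-0.4797, -0.8774)
n_2 = (+0.5832, -0.8123)
n_3 = (+0.9997, +0.0238)
n_4 = (+0.1748, +0.9846)
  (0,1): δ = 111.51°  ·
  (0,2): δ = 47.17°  ·
  (0,3): δ = 8.52°  ✓
  (0,4): δ = 87.09°  ·
  (1,2): δ = 115.66°  ·
  (1,3): δ = 59.97°  ·
  (1,4): δ = 18.60°  ·
  (2,3): δ = 124.31°  ·
  (2,4): δ = 45.74°  ·
  (3,4): δ = 101.43°  ·
antipodal pairs: 1

count = 1; pairs: (0,3)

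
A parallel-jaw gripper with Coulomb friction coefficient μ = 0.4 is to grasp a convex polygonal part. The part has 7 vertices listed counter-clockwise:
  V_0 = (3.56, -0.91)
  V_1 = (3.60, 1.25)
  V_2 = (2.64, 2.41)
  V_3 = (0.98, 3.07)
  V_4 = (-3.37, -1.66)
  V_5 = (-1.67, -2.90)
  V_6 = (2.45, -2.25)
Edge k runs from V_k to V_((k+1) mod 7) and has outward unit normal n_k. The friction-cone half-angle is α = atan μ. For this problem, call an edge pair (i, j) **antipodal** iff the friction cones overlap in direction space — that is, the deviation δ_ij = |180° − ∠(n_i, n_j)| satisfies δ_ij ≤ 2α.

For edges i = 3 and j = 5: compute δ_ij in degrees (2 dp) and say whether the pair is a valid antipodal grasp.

δ = 38.43°, valid

α = atan 0.4 = 21.80°;  2α = 43.60°
edge 3: e_3 = (-4.35, -4.73);  n_3 = (-0.7361, +0.6769)
edge 5: e_5 = (+4.12, +0.65);  n_5 = (+0.1558, -0.9878)
∠(n_3, n_5) = 141.57°
δ = |180° − 141.57°| = 38.43°
38.43° ≤ 2α = 43.60°  →  valid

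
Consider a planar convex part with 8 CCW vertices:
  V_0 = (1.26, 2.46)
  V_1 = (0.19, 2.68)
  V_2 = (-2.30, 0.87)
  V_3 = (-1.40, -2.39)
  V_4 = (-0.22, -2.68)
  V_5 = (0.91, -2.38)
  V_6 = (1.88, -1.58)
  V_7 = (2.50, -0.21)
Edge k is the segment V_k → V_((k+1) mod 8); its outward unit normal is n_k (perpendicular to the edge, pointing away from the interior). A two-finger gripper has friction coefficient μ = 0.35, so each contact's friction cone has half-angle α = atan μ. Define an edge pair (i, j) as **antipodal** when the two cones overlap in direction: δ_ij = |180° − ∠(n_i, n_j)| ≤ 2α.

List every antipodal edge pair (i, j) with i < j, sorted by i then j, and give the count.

α = atan 0.35 = 19.29°;  2α = 38.58°
n_0 = (+0.2014, +0.9795)
n_1 = (-0.5880, +0.8089)
n_2 = (-0.9639, -0.2661)
n_3 = (-0.2387, -0.9711)
n_4 = (+0.2566, -0.9665)
n_5 = (+0.6363, -0.7715)
n_6 = (+0.9110, -0.4123)
n_7 = (+0.9070, +0.4212)
  (0,1): δ = 132.37°  ·
  (0,2): δ = 62.95°  ·
  (0,3): δ = 2.19°  ✓
  (0,4): δ = 26.49°  ✓
  (0,5): δ = 51.13°  ·
  (0,6): δ = 77.27°  ·
  (0,7): δ = 126.53°  ·
  (1,2): δ = 110.58°  ·
  (1,3): δ = 49.82°  ·
  (1,4): δ = 21.15°  ✓
  (1,5): δ = 3.50°  ✓
  (1,6): δ = 29.64°  ✓
  (1,7): δ = 78.90°  ·
  (2,3): δ = 119.24°  ·
  (2,4): δ = 90.57°  ·
  (2,5): δ = 65.92°  ·
  (2,6): δ = 39.78°  ·
  (2,7): δ = 9.48°  ✓
  (3,4): δ = 151.32°  ·
  (3,5): δ = 126.68°  ·
  (3,6): δ = 100.54°  ·
  (3,7): δ = 51.28°  ·
  (4,5): δ = 155.35°  ·
  (4,6): δ = 129.22°  ·
  (4,7): δ = 79.96°  ·
  (5,6): δ = 153.86°  ·
  (5,7): δ = 104.60°  ·
  (6,7): δ = 130.74°  ·
antipodal pairs: 6

count = 6; pairs: (0,3), (0,4), (1,4), (1,5), (1,6), (2,7)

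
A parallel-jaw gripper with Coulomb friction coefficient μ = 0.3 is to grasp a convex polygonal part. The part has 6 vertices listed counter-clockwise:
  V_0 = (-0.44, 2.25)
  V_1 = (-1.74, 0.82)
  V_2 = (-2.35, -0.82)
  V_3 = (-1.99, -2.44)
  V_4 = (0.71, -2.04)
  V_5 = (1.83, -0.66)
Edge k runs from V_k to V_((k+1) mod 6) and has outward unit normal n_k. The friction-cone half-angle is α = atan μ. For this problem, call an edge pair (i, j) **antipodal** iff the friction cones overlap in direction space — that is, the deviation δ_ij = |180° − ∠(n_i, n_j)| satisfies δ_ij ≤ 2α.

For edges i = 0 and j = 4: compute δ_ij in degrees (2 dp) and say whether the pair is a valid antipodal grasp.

α = atan 0.3 = 16.70°;  2α = 33.40°
edge 0: e_0 = (-1.30, -1.43);  n_0 = (-0.7399, +0.6727)
edge 4: e_4 = (+1.12, +1.38);  n_4 = (+0.7765, -0.6302)
∠(n_0, n_4) = 176.79°
δ = |180° − 176.79°| = 3.21°
3.21° ≤ 2α = 33.40°  →  valid

δ = 3.21°, valid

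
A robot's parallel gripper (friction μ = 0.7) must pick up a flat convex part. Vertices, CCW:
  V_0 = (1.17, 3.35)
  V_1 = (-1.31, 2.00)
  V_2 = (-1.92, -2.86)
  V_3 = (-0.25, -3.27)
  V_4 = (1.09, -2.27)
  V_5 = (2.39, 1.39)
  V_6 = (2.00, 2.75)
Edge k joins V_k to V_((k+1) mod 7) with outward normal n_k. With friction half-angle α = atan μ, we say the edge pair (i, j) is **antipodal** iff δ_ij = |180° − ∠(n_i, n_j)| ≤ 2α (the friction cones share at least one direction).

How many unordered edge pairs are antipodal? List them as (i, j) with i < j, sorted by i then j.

α = atan 0.7 = 34.99°;  2α = 69.98°
n_0 = (-0.4781, +0.8783)
n_1 = (-0.9922, +0.1245)
n_2 = (-0.2384, -0.9712)
n_3 = (+0.5981, -0.8014)
n_4 = (+0.9423, -0.3347)
n_5 = (+0.9613, +0.2757)
n_6 = (+0.5858, +0.8104)
  (0,1): δ = 125.72°  ·
  (0,2): δ = 42.36°  ✓
  (0,3): δ = 8.17°  ✓
  (0,4): δ = 41.88°  ✓
  (0,5): δ = 77.44°  ·
  (0,6): δ = 115.58°  ·
  (1,2): δ = 96.64°  ·
  (1,3): δ = 46.11°  ✓
  (1,4): δ = 12.40°  ✓
  (1,5): δ = 23.16°  ✓
  (1,6): δ = 61.29°  ✓
  (2,3): δ = 129.47°  ·
  (2,4): δ = 95.76°  ·
  (2,5): δ = 60.21°  ✓
  (2,6): δ = 22.07°  ✓
  (3,4): δ = 146.29°  ·
  (3,5): δ = 110.73°  ·
  (3,6): δ = 72.60°  ·
  (4,5): δ = 144.44°  ·
  (4,6): δ = 106.31°  ·
  (5,6): δ = 141.86°  ·
antipodal pairs: 9

count = 9; pairs: (0,2), (0,3), (0,4), (1,3), (1,4), (1,5), (1,6), (2,5), (2,6)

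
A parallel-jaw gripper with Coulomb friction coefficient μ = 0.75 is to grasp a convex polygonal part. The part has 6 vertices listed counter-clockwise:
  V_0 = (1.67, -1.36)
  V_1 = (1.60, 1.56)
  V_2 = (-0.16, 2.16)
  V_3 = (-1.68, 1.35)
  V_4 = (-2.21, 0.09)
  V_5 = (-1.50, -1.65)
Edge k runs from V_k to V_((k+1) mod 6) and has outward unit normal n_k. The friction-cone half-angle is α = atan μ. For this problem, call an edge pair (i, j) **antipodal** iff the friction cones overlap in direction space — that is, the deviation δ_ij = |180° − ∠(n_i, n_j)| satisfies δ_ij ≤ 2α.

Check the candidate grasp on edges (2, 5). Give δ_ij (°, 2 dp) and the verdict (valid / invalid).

δ = 22.83°, valid

α = atan 0.75 = 36.87°;  2α = 73.74°
edge 2: e_2 = (-1.52, -0.81);  n_2 = (-0.4703, +0.8825)
edge 5: e_5 = (+3.17, +0.29);  n_5 = (+0.0911, -0.9958)
∠(n_2, n_5) = 157.17°
δ = |180° − 157.17°| = 22.83°
22.83° ≤ 2α = 73.74°  →  valid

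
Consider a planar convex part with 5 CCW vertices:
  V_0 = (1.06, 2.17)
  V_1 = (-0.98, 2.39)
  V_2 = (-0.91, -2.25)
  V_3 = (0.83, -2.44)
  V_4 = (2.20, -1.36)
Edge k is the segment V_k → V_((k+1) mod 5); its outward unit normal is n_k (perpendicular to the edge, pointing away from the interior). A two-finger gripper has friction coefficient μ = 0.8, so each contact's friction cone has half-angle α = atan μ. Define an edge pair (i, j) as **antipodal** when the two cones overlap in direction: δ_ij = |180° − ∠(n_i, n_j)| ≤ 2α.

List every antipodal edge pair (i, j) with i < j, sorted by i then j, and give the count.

count = 5; pairs: (0,2), (0,3), (1,3), (1,4), (2,4)

α = atan 0.8 = 38.66°;  2α = 77.32°
n_0 = (+0.1072, +0.9942)
n_1 = (-0.9999, -0.0151)
n_2 = (-0.1086, -0.9941)
n_3 = (+0.6191, -0.7853)
n_4 = (+0.9516, +0.3073)
  (0,1): δ = 82.98°  ·
  (0,2): δ = 0.08°  ✓
  (0,3): δ = 44.40°  ✓
  (0,4): δ = 114.05°  ·
  (1,2): δ = 97.10°  ·
  (1,3): δ = 52.61°  ✓
  (1,4): δ = 17.03°  ✓
  (2,3): δ = 135.52°  ·
  (2,4): δ = 65.87°  ✓
  (3,4): δ = 110.35°  ·
antipodal pairs: 5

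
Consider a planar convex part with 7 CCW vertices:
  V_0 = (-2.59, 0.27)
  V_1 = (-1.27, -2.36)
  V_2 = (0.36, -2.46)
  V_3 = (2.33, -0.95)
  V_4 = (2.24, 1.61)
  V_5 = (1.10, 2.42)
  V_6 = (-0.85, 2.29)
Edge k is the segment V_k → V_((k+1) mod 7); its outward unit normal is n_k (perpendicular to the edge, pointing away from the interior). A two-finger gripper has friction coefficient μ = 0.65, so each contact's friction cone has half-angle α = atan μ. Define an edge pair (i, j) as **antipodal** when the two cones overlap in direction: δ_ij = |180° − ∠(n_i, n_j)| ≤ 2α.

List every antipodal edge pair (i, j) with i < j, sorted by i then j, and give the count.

count = 8; pairs: (0,3), (0,4), (1,4), (1,5), (1,6), (2,5), (2,6), (3,6)

α = atan 0.65 = 33.02°;  2α = 66.05°
n_0 = (-0.8937, -0.4486)
n_1 = (-0.0612, -0.9981)
n_2 = (+0.6083, -0.7937)
n_3 = (+0.9994, +0.0351)
n_4 = (+0.5792, +0.8152)
n_5 = (-0.0665, +0.9978)
n_6 = (-0.7577, +0.6526)
  (0,1): δ = 120.16°  ·
  (0,2): δ = 79.18°  ·
  (0,3): δ = 24.64°  ✓
  (0,4): δ = 27.95°  ✓
  (0,5): δ = 67.16°  ·
  (0,6): δ = 112.61°  ·
  (1,2): δ = 139.02°  ·
  (1,3): δ = 84.48°  ·
  (1,4): δ = 31.88°  ✓
  (1,5): δ = 7.32°  ✓
  (1,6): δ = 52.77°  ✓
  (2,3): δ = 125.46°  ·
  (2,4): δ = 72.86°  ·
  (2,5): δ = 33.66°  ✓
  (2,6): δ = 11.79°  ✓
  (3,4): δ = 127.41°  ·
  (3,5): δ = 88.20°  ·
  (3,6): δ = 42.75°  ✓
  (4,5): δ = 140.79°  ·
  (4,6): δ = 95.35°  ·
  (5,6): δ = 134.56°  ·
antipodal pairs: 8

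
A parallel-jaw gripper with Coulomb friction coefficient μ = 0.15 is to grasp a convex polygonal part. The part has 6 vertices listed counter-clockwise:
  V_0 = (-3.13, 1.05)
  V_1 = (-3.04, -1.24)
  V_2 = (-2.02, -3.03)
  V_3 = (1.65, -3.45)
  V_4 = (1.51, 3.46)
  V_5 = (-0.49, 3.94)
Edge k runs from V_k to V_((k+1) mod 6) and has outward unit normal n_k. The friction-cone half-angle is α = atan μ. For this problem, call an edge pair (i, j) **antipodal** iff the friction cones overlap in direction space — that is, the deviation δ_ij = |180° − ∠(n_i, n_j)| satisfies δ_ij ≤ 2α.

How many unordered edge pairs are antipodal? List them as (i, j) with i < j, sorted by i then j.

count = 2; pairs: (0,3), (2,4)

α = atan 0.15 = 8.53°;  2α = 17.06°
n_0 = (-0.9992, -0.0393)
n_1 = (-0.8688, -0.4951)
n_2 = (-0.1137, -0.9935)
n_3 = (+0.9998, +0.0203)
n_4 = (+0.2334, +0.9724)
n_5 = (-0.7383, +0.6745)
  (0,1): δ = 152.57°  ·
  (0,2): δ = 98.78°  ·
  (0,3): δ = 1.09°  ✓
  (0,4): δ = 74.25°  ·
  (0,5): δ = 135.34°  ·
  (1,2): δ = 126.20°  ·
  (1,3): δ = 28.52°  ·
  (1,4): δ = 46.83°  ·
  (1,5): δ = 107.91°  ·
  (2,3): δ = 82.31°  ·
  (2,4): δ = 6.97°  ✓
  (2,5): δ = 54.12°  ·
  (3,4): δ = 104.66°  ·
  (3,5): δ = 43.57°  ·
  (4,5): δ = 118.92°  ·
antipodal pairs: 2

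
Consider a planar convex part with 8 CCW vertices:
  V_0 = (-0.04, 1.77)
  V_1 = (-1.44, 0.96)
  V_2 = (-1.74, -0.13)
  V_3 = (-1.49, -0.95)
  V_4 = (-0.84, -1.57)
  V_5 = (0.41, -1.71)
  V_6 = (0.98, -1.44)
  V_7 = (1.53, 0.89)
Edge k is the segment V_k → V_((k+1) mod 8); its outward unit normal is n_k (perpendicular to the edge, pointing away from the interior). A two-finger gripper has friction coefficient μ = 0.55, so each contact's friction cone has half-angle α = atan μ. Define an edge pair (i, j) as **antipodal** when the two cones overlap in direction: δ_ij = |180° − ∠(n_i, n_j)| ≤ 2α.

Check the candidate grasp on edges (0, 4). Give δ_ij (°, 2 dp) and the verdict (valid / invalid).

δ = 36.44°, valid

α = atan 0.55 = 28.81°;  2α = 57.62°
edge 0: e_0 = (-1.40, -0.81);  n_0 = (-0.5008, +0.8656)
edge 4: e_4 = (+1.25, -0.14);  n_4 = (-0.1113, -0.9938)
∠(n_0, n_4) = 143.56°
δ = |180° − 143.56°| = 36.44°
36.44° ≤ 2α = 57.62°  →  valid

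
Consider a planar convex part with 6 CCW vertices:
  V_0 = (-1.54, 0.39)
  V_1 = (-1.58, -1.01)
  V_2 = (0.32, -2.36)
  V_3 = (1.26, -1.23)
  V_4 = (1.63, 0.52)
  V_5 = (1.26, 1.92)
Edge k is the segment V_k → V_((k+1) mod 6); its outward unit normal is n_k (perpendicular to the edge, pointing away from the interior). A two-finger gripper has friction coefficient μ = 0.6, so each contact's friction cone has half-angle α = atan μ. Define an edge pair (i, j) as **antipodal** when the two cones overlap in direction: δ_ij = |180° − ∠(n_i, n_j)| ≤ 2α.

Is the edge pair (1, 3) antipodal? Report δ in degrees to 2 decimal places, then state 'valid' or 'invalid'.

δ = 66.54°, invalid

α = atan 0.6 = 30.96°;  2α = 61.93°
edge 1: e_1 = (+1.90, -1.35);  n_1 = (-0.5792, -0.8152)
edge 3: e_3 = (+0.37, +1.75);  n_3 = (+0.9784, -0.2069)
∠(n_1, n_3) = 113.46°
δ = |180° − 113.46°| = 66.54°
66.54° > 2α = 61.93°  →  invalid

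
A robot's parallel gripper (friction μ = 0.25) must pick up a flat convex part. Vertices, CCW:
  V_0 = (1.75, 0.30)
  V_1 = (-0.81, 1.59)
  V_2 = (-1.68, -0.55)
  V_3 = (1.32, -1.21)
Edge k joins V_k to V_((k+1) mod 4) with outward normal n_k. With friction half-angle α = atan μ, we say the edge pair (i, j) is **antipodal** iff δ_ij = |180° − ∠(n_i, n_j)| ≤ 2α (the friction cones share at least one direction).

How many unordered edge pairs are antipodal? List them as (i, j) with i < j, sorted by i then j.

α = atan 0.25 = 14.04°;  2α = 28.07°
n_0 = (+0.4500, +0.8930)
n_1 = (-0.9264, +0.3766)
n_2 = (-0.2149, -0.9766)
n_3 = (+0.9618, -0.2739)
  (0,1): δ = 85.38°  ·
  (0,2): δ = 14.34°  ✓
  (0,3): δ = 100.85°  ·
  (1,2): δ = 80.28°  ·
  (1,3): δ = 6.23°  ✓
  (2,3): δ = 93.49°  ·
antipodal pairs: 2

count = 2; pairs: (0,2), (1,3)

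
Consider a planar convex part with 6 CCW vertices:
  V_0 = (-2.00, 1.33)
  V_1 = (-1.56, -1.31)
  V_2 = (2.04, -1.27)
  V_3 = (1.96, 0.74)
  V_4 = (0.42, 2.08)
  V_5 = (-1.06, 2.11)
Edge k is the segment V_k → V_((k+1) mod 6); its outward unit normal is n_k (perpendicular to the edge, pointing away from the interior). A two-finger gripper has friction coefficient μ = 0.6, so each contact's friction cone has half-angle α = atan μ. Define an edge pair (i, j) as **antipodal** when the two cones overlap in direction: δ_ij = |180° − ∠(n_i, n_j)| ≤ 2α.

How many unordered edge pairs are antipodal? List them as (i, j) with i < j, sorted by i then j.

α = atan 0.6 = 30.96°;  2α = 61.93°
n_0 = (-0.9864, -0.1644)
n_1 = (+0.0111, -0.9999)
n_2 = (+0.9992, +0.0398)
n_3 = (+0.6564, +0.7544)
n_4 = (+0.0203, +0.9998)
n_5 = (-0.6386, +0.7696)
  (0,1): δ = 98.83°  ·
  (0,2): δ = 7.18°  ✓
  (0,3): δ = 39.51°  ✓
  (0,4): δ = 79.38°  ·
  (0,5): δ = 120.22°  ·
  (1,2): δ = 88.36°  ·
  (1,3): δ = 41.66°  ✓
  (1,4): δ = 1.80°  ✓
  (1,5): δ = 39.05°  ✓
  (2,3): δ = 133.31°  ·
  (2,4): δ = 93.44°  ·
  (2,5): δ = 52.59°  ✓
  (3,4): δ = 140.13°  ·
  (3,5): δ = 99.29°  ·
  (4,5): δ = 139.15°  ·
antipodal pairs: 6

count = 6; pairs: (0,2), (0,3), (1,3), (1,4), (1,5), (2,5)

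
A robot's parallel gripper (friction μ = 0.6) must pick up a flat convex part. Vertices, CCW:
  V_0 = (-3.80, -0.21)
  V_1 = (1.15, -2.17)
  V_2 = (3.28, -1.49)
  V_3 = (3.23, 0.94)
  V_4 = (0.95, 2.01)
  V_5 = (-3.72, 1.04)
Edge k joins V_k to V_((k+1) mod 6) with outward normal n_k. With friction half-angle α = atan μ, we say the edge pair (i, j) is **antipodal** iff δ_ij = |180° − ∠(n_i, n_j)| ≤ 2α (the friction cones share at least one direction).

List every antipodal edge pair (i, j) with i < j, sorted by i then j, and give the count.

count = 5; pairs: (0,3), (0,4), (1,3), (1,4), (2,5)

α = atan 0.6 = 30.96°;  2α = 61.93°
n_0 = (-0.3681, -0.9298)
n_1 = (+0.3041, -0.9526)
n_2 = (+0.9998, +0.0206)
n_3 = (+0.4248, +0.9053)
n_4 = (-0.2034, +0.9791)
n_5 = (-0.9980, +0.0639)
  (0,1): δ = 140.69°  ·
  (0,2): δ = 67.22°  ·
  (0,3): δ = 3.54°  ✓
  (0,4): δ = 33.34°  ✓
  (0,5): δ = 107.94°  ·
  (1,2): δ = 106.53°  ·
  (1,3): δ = 42.85°  ✓
  (1,4): δ = 5.97°  ✓
  (1,5): δ = 68.63°  ·
  (2,3): δ = 116.32°  ·
  (2,4): δ = 79.44°  ·
  (2,5): δ = 4.84°  ✓
  (3,4): δ = 143.13°  ·
  (3,5): δ = 68.52°  ·
  (4,5): δ = 105.40°  ·
antipodal pairs: 5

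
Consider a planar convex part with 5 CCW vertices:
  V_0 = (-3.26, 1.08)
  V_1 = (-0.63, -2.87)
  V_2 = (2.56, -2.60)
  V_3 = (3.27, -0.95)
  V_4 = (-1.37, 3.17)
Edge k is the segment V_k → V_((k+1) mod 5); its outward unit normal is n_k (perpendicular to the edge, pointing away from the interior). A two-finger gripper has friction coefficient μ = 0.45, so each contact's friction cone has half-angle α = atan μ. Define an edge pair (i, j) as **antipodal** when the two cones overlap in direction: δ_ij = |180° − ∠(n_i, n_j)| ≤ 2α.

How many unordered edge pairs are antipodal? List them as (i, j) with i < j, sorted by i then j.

α = atan 0.45 = 24.23°;  2α = 48.46°
n_0 = (-0.8324, -0.5542)
n_1 = (+0.0843, -0.9964)
n_2 = (+0.9186, -0.3953)
n_3 = (+0.6640, +0.7478)
n_4 = (-0.7417, +0.6707)
  (0,1): δ = 118.82°  ·
  (0,2): δ = 56.94°  ·
  (0,3): δ = 14.74°  ✓
  (0,4): δ = 104.22°  ·
  (1,2): δ = 118.12°  ·
  (1,3): δ = 46.44°  ✓
  (1,4): δ = 43.04°  ✓
  (2,3): δ = 108.32°  ·
  (2,4): δ = 18.84°  ✓
  (3,4): δ = 90.52°  ·
antipodal pairs: 4

count = 4; pairs: (0,3), (1,3), (1,4), (2,4)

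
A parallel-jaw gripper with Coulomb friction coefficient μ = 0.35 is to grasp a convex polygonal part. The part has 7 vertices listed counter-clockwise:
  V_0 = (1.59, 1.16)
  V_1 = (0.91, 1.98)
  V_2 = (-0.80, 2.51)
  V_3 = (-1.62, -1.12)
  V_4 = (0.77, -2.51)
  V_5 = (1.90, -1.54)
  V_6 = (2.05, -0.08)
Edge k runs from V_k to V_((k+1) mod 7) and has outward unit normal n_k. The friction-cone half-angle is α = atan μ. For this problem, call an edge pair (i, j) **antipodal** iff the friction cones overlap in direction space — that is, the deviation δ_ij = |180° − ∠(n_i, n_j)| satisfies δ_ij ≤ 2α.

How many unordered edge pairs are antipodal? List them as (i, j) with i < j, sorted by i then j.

α = atan 0.35 = 19.29°;  2α = 38.58°
n_0 = (+0.7698, +0.6383)
n_1 = (+0.2960, +0.9552)
n_2 = (-0.9754, +0.2203)
n_3 = (-0.5027, -0.8644)
n_4 = (+0.6513, -0.7588)
n_5 = (+0.9948, -0.1022)
n_6 = (+0.9376, +0.3478)
  (0,1): δ = 146.89°  ·
  (0,2): δ = 52.40°  ·
  (0,3): δ = 20.15°  ✓
  (0,4): δ = 90.98°  ·
  (0,5): δ = 134.47°  ·
  (0,6): δ = 160.69°  ·
  (1,2): δ = 85.51°  ·
  (1,3): δ = 12.96°  ✓
  (1,4): δ = 57.86°  ·
  (1,5): δ = 101.35°  ·
  (1,6): δ = 127.57°  ·
  (2,3): δ = 107.45°  ·
  (2,4): δ = 36.63°  ✓
  (2,5): δ = 6.86°  ✓
  (2,6): δ = 33.08°  ✓
  (3,4): δ = 109.18°  ·
  (3,5): δ = 65.68°  ·
  (3,6): δ = 39.46°  ·
  (4,5): δ = 136.51°  ·
  (4,6): δ = 110.29°  ·
  (5,6): δ = 153.78°  ·
antipodal pairs: 5

count = 5; pairs: (0,3), (1,3), (2,4), (2,5), (2,6)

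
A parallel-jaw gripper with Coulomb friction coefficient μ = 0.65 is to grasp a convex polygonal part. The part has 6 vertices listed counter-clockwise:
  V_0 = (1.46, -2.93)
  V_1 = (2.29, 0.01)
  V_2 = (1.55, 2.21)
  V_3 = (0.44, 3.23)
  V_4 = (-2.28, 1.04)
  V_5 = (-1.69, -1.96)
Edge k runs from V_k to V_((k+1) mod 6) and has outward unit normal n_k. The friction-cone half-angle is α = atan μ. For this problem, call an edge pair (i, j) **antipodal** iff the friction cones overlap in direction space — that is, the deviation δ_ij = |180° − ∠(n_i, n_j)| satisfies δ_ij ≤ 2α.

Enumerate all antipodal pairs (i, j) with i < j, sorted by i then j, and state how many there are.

count = 7; pairs: (0,3), (0,4), (1,4), (1,5), (2,4), (2,5), (3,5)

α = atan 0.65 = 33.02°;  2α = 66.05°
n_0 = (+0.9624, -0.2717)
n_1 = (+0.9478, +0.3188)
n_2 = (+0.6766, +0.7363)
n_3 = (-0.6271, +0.7789)
n_4 = (-0.9812, -0.1930)
n_5 = (-0.2943, -0.9557)
  (0,1): δ = 145.64°  ·
  (0,2): δ = 116.82°  ·
  (0,3): δ = 35.40°  ✓
  (0,4): δ = 26.89°  ✓
  (0,5): δ = 88.65°  ·
  (1,2): δ = 151.17°  ·
  (1,3): δ = 69.75°  ·
  (1,4): δ = 7.46°  ✓
  (1,5): δ = 54.29°  ✓
  (2,3): δ = 98.58°  ·
  (2,4): δ = 36.29°  ✓
  (2,5): δ = 25.46°  ✓
  (3,4): δ = 117.71°  ·
  (3,5): δ = 55.95°  ✓
  (4,5): δ = 118.24°  ·
antipodal pairs: 7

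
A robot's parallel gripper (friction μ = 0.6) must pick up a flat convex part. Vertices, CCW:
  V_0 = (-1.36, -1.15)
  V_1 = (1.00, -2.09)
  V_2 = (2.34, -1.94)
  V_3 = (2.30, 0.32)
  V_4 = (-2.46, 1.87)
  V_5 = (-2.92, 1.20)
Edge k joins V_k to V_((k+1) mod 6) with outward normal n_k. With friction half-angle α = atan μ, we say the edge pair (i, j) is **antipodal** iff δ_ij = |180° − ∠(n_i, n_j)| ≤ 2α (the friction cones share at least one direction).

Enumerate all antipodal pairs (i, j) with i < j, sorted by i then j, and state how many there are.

count = 6; pairs: (0,3), (1,3), (1,4), (2,4), (2,5), (3,5)

α = atan 0.6 = 30.96°;  2α = 61.93°
n_0 = (-0.3700, -0.9290)
n_1 = (+0.1112, -0.9938)
n_2 = (+0.9998, +0.0177)
n_3 = (+0.3096, +0.9509)
n_4 = (-0.8244, +0.5660)
n_5 = (-0.8331, -0.5531)
  (0,1): δ = 151.90°  ·
  (0,2): δ = 67.27°  ·
  (0,3): δ = 3.68°  ✓
  (0,4): δ = 77.25°  ·
  (0,5): δ = 145.30°  ·
  (1,2): δ = 95.37°  ·
  (1,3): δ = 24.42°  ✓
  (1,4): δ = 49.14°  ✓
  (1,5): δ = 117.19°  ·
  (2,3): δ = 109.05°  ·
  (2,4): δ = 35.49°  ✓
  (2,5): δ = 32.56°  ✓
  (3,4): δ = 106.44°  ·
  (3,5): δ = 38.39°  ✓
  (4,5): δ = 111.95°  ·
antipodal pairs: 6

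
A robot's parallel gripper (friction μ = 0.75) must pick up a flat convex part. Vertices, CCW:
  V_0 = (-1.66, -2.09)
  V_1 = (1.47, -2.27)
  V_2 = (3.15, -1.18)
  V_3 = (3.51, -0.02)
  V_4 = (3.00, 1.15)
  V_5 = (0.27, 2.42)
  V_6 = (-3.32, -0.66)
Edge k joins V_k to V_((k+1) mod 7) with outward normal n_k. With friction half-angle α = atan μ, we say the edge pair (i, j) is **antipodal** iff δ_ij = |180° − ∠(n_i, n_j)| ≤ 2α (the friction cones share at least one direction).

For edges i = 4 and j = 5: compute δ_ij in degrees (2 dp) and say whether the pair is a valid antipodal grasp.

δ = 114.42°, invalid

α = atan 0.75 = 36.87°;  2α = 73.74°
edge 4: e_4 = (-2.73, +1.27);  n_4 = (+0.4218, +0.9067)
edge 5: e_5 = (-3.59, -3.08);  n_5 = (-0.6511, +0.7590)
∠(n_4, n_5) = 65.58°
δ = |180° − 65.58°| = 114.42°
114.42° > 2α = 73.74°  →  invalid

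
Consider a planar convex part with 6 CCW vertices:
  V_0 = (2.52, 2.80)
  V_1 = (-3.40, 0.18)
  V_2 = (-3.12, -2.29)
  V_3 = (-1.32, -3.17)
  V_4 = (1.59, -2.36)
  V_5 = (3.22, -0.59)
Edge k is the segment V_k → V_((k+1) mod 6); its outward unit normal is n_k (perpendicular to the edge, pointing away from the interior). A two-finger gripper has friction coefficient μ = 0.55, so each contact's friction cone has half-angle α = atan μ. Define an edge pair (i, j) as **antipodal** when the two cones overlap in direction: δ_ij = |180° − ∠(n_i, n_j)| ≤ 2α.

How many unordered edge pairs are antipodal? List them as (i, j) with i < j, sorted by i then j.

α = atan 0.55 = 28.81°;  2α = 57.62°
n_0 = (-0.4047, +0.9144)
n_1 = (-0.9936, -0.1126)
n_2 = (-0.4392, -0.8984)
n_3 = (+0.2682, -0.9634)
n_4 = (+0.7356, -0.6774)
n_5 = (+0.9793, +0.2022)
  (0,1): δ = 107.41°  ·
  (0,2): δ = 49.93°  ✓
  (0,3): δ = 8.32°  ✓
  (0,4): δ = 23.49°  ✓
  (0,5): δ = 77.79°  ·
  (1,2): δ = 122.52°  ·
  (1,3): δ = 80.91°  ·
  (1,4): δ = 49.11°  ✓
  (1,5): δ = 5.20°  ✓
  (2,3): δ = 138.39°  ·
  (2,4): δ = 106.59°  ·
  (2,5): δ = 52.28°  ✓
  (3,4): δ = 148.20°  ·
  (3,5): δ = 93.89°  ·
  (4,5): δ = 125.69°  ·
antipodal pairs: 6

count = 6; pairs: (0,2), (0,3), (0,4), (1,4), (1,5), (2,5)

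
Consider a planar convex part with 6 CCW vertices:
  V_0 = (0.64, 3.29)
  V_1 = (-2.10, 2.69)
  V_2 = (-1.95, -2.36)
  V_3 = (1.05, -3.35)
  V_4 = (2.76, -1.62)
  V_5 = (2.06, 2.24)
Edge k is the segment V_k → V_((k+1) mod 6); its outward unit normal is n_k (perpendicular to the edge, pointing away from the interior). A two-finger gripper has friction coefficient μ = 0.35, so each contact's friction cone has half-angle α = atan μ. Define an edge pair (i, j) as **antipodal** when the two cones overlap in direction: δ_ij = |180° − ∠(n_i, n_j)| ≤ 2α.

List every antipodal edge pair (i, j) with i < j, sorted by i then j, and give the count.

α = atan 0.35 = 19.29°;  2α = 38.58°
n_0 = (-0.2139, +0.9769)
n_1 = (-0.9996, -0.0297)
n_2 = (-0.3134, -0.9496)
n_3 = (+0.7112, -0.7030)
n_4 = (+0.9840, +0.1784)
n_5 = (+0.5946, +0.8041)
  (0,1): δ = 100.65°  ·
  (0,2): δ = 30.61°  ✓
  (0,3): δ = 32.98°  ✓
  (0,4): δ = 87.93°  ·
  (0,5): δ = 131.17°  ·
  (1,2): δ = 109.96°  ·
  (1,3): δ = 46.37°  ·
  (1,4): δ = 8.58°  ✓
  (1,5): δ = 51.82°  ·
  (2,3): δ = 116.40°  ·
  (2,4): δ = 61.46°  ·
  (2,5): δ = 18.22°  ✓
  (3,4): δ = 125.05°  ·
  (3,5): δ = 81.81°  ·
  (4,5): δ = 136.76°  ·
antipodal pairs: 4

count = 4; pairs: (0,2), (0,3), (1,4), (2,5)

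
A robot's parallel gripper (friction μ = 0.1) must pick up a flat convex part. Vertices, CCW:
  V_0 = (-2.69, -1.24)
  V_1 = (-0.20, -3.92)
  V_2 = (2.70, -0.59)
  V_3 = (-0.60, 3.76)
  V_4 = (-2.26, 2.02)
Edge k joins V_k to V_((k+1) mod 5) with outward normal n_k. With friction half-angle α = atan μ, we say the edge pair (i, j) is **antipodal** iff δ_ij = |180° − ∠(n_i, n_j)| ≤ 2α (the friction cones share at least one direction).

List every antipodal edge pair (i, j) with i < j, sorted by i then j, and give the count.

α = atan 0.1 = 5.71°;  2α = 11.42°
n_0 = (-0.7326, -0.6807)
n_1 = (+0.7541, -0.6567)
n_2 = (+0.7967, +0.6044)
n_3 = (-0.7235, +0.6903)
n_4 = (-0.9914, +0.1308)
  (0,1): δ = 83.95°  ·
  (0,2): δ = 5.71°  ✓
  (0,3): δ = 93.45°  ·
  (0,4): δ = 129.59°  ·
  (1,2): δ = 101.76°  ·
  (1,3): δ = 2.60°  ✓
  (1,4): δ = 33.54°  ·
  (2,3): δ = 80.84°  ·
  (2,4): δ = 44.70°  ·
  (3,4): δ = 143.86°  ·
antipodal pairs: 2

count = 2; pairs: (0,2), (1,3)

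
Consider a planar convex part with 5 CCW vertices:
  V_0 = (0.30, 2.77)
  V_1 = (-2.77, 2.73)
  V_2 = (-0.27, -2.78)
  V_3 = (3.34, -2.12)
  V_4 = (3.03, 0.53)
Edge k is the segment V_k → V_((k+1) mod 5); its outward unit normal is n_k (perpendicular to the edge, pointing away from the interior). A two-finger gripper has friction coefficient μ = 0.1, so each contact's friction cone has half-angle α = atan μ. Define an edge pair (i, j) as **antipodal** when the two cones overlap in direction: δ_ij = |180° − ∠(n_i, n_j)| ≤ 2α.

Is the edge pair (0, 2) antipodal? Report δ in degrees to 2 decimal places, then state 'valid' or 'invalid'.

δ = 9.61°, valid

α = atan 0.1 = 5.71°;  2α = 11.42°
edge 0: e_0 = (-3.07, -0.04);  n_0 = (-0.0130, +0.9999)
edge 2: e_2 = (+3.61, +0.66);  n_2 = (+0.1798, -0.9837)
∠(n_0, n_2) = 170.39°
δ = |180° − 170.39°| = 9.61°
9.61° ≤ 2α = 11.42°  →  valid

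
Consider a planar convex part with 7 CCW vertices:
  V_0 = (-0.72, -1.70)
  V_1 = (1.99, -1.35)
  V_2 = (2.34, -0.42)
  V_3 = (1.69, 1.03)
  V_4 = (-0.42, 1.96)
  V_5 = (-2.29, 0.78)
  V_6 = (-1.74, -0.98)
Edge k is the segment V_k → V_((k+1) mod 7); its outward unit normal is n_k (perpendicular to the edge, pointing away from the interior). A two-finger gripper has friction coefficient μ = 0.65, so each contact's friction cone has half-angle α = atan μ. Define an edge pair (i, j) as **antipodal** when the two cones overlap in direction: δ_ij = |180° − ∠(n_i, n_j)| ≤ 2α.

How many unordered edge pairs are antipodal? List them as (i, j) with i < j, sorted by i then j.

α = atan 0.65 = 33.02°;  2α = 66.05°
n_0 = (+0.1281, -0.9918)
n_1 = (+0.9359, -0.3522)
n_2 = (+0.9125, +0.4091)
n_3 = (+0.4033, +0.9151)
n_4 = (-0.5337, +0.8457)
n_5 = (-0.9545, -0.2983)
n_6 = (-0.5767, -0.8170)
  (0,1): δ = 117.98°  ·
  (0,2): δ = 73.21°  ·
  (0,3): δ = 31.14°  ✓
  (0,4): δ = 24.89°  ✓
  (0,5): δ = 99.99°  ·
  (0,6): δ = 137.42°  ·
  (1,2): δ = 135.23°  ·
  (1,3): δ = 93.16°  ·
  (1,4): δ = 37.12°  ✓
  (1,5): δ = 37.98°  ✓
  (1,6): δ = 75.41°  ·
  (2,3): δ = 137.93°  ·
  (2,4): δ = 81.89°  ·
  (2,5): δ = 6.79°  ✓
  (2,6): δ = 30.64°  ✓
  (3,4): δ = 123.96°  ·
  (3,5): δ = 48.86°  ✓
  (3,6): δ = 11.43°  ✓
  (4,5): δ = 104.90°  ·
  (4,6): δ = 67.47°  ·
  (5,6): δ = 142.57°  ·
antipodal pairs: 8

count = 8; pairs: (0,3), (0,4), (1,4), (1,5), (2,5), (2,6), (3,5), (3,6)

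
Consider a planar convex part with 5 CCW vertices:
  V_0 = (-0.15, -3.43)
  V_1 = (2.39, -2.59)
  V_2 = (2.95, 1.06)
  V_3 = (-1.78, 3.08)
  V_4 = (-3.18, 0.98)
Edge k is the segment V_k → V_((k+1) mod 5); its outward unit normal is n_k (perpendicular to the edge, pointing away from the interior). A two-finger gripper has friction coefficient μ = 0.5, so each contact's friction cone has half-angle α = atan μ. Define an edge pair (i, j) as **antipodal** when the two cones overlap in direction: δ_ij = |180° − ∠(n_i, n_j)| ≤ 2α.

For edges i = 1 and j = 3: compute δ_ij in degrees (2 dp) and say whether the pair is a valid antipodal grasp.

δ = 24.97°, valid

α = atan 0.5 = 26.57°;  2α = 53.13°
edge 1: e_1 = (+0.56, +3.65);  n_1 = (+0.9884, -0.1517)
edge 3: e_3 = (-1.40, -2.10);  n_3 = (-0.8321, +0.5547)
∠(n_1, n_3) = 155.03°
δ = |180° − 155.03°| = 24.97°
24.97° ≤ 2α = 53.13°  →  valid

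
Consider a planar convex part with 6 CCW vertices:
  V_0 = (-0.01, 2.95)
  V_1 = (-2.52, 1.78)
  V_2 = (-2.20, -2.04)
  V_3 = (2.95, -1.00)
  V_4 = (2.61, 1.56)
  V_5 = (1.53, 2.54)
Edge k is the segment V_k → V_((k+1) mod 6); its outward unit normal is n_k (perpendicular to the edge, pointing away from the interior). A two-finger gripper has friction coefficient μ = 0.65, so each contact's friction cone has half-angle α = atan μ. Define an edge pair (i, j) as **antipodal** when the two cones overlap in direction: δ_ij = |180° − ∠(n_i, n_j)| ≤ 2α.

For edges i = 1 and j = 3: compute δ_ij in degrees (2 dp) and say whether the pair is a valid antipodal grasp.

δ = 2.78°, valid

α = atan 0.65 = 33.02°;  2α = 66.05°
edge 1: e_1 = (+0.32, -3.82);  n_1 = (-0.9965, -0.0835)
edge 3: e_3 = (-0.34, +2.56);  n_3 = (+0.9913, +0.1317)
∠(n_1, n_3) = 177.22°
δ = |180° − 177.22°| = 2.78°
2.78° ≤ 2α = 66.05°  →  valid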